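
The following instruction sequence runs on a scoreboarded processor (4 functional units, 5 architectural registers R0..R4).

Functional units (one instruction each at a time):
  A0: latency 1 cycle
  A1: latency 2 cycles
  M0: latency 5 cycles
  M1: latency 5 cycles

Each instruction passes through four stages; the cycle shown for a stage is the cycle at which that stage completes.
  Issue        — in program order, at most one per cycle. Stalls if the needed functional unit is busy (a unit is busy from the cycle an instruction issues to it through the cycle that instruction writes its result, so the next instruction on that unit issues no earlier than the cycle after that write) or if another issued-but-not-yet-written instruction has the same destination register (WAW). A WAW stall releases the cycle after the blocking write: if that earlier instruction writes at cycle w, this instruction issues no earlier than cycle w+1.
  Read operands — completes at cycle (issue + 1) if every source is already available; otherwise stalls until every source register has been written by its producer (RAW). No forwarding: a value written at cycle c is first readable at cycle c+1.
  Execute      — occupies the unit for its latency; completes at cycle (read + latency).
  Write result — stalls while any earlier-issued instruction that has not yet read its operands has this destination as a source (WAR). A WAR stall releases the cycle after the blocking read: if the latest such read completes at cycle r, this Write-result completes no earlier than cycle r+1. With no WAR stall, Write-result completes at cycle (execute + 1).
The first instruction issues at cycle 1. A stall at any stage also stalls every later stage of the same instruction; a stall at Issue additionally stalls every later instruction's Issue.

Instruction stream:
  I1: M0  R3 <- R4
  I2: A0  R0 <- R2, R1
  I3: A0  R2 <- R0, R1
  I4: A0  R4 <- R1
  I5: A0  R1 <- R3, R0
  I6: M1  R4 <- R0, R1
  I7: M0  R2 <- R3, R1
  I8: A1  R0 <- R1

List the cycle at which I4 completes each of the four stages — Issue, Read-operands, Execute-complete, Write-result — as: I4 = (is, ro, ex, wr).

t=1  issue I1 (M0)
t=2  I1 read-ops; issue I2 (A0)
t=3  I2 read-ops
t=4  I2 finished on A0
t=5  I2→R0
t=6  issue I3 (A0)
t=7  I1 finished on M0; I3 read-ops
t=8  I1→R3; I3 finished on A0
t=9  I3→R2
t=10  issue I4 (A0)
t=11  I4 read-ops
t=12  I4 finished on A0
t=13  I4→R4
t=14  issue I5 (A0)
t=15  I5 read-ops; issue I6 (M1)
t=16  I5 finished on A0; issue I7 (M0)
t=17  I5→R1; issue I8 (A1)
t=18  I6 read-ops; I7 read-ops; I8 read-ops
t=20  I8 finished on A1
t=21  I8→R0
t=23  I6 finished on M1; I7 finished on M0
t=24  I6→R4; I7→R2

I4 = (10, 11, 12, 13)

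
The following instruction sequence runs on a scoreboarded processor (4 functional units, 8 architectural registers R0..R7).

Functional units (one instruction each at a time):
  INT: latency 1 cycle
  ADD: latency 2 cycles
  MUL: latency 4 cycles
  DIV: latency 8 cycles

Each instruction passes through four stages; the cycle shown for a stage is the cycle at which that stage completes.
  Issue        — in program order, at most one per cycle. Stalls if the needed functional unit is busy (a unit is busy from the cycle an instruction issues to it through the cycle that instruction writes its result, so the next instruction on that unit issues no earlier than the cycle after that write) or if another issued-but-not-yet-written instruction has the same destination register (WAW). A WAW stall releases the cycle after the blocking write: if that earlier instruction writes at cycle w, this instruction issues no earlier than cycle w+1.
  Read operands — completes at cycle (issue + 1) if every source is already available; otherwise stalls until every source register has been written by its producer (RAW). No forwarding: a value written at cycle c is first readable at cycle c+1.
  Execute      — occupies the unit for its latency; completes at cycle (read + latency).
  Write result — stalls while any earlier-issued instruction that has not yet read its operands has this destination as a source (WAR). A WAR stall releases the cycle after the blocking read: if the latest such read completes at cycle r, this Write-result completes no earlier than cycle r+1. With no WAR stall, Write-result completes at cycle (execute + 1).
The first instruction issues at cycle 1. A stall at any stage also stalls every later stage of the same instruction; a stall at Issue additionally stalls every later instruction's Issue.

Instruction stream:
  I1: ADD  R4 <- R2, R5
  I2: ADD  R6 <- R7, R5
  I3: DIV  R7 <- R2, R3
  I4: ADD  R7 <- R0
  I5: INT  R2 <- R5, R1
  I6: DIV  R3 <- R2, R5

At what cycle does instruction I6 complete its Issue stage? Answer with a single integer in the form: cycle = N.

c1: issue I1 (ADD)
c2: I1 read-ops
c4: I1 finished on ADD
c5: I1→R4
c6: issue I2 (ADD)
c7: I2 read-ops · issue I3 (DIV)
c8: I3 read-ops
c9: I2 finished on ADD
c10: I2→R6
c16: I3 finished on DIV
c17: I3→R7
c18: issue I4 (ADD)
c19: I4 read-ops · issue I5 (INT)
c20: I5 read-ops · issue I6 (DIV)
c21: I4 finished on ADD · I5 finished on INT
c22: I4→R7 · I5→R2
c23: I6 read-ops
c31: I6 finished on DIV
c32: I6→R3

cycle = 20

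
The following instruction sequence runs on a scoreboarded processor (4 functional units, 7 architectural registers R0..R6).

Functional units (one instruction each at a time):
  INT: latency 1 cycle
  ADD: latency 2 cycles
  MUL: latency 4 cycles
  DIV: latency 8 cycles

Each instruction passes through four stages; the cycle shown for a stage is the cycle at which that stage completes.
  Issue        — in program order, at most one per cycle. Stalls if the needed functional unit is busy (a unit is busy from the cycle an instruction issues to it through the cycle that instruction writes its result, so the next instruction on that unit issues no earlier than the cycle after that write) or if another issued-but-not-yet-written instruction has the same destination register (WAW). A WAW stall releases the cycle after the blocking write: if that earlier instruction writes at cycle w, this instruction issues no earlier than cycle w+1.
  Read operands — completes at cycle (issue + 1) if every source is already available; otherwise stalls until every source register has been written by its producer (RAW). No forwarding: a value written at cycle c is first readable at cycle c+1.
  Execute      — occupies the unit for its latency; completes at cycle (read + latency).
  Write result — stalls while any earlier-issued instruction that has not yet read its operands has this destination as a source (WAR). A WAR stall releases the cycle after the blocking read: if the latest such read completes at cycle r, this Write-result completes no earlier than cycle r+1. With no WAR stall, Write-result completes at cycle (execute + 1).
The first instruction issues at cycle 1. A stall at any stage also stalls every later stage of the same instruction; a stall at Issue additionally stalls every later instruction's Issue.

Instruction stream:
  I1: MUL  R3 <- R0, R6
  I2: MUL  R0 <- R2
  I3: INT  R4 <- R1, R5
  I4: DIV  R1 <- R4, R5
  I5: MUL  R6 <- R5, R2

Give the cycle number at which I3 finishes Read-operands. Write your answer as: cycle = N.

cycle = 10

t=1  I1 issues→MUL
t=2  I1 reads
t=6  I1 exec-done
t=7  I1 writes R3
t=8  I2 issues→MUL
t=9  I2 reads, I3 issues→INT
t=10  I3 reads, I4 issues→DIV
t=11  I3 exec-done
t=12  I3 writes R4
t=13  I2 exec-done, I4 reads
t=14  I2 writes R0
t=15  I5 issues→MUL
t=16  I5 reads
t=20  I5 exec-done
t=21  I4 exec-done, I5 writes R6
t=22  I4 writes R1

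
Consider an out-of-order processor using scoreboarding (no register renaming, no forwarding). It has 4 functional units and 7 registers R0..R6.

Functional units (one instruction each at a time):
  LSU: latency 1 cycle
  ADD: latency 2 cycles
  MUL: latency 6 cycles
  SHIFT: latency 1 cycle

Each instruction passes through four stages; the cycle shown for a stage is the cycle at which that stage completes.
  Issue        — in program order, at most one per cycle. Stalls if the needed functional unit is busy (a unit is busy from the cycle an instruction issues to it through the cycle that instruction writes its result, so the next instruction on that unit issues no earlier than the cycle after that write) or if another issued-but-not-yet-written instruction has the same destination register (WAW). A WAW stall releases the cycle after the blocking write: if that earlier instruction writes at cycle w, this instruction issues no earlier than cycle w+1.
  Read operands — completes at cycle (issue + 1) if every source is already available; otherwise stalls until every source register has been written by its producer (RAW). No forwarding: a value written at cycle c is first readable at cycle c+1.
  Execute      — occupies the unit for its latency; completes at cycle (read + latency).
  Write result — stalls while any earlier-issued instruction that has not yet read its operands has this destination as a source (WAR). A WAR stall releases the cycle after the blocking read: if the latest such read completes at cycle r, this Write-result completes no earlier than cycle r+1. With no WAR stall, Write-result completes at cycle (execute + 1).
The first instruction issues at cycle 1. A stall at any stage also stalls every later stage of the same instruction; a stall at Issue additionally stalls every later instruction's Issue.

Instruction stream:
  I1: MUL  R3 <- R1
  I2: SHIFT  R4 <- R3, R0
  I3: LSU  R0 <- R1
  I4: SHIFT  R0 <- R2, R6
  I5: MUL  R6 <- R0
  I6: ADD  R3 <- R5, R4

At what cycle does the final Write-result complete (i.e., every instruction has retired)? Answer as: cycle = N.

cycle = 24

  I1 | 1 | 2 | 8 | 9
  I2 | 2 | 10 | 11 | 12   RAW R3: wait I1 write@9
  I3 | 3 | 4 | 5 | 11   WAR R0: wait I2 read@10
  I4 | 13 | 14 | 15 | 16   struct: SHIFT busy until I2 writes@12
  I5 | 14 | 17 | 23 | 24   RAW R0: wait I4 write@16
  I6 | 15 | 16 | 18 | 19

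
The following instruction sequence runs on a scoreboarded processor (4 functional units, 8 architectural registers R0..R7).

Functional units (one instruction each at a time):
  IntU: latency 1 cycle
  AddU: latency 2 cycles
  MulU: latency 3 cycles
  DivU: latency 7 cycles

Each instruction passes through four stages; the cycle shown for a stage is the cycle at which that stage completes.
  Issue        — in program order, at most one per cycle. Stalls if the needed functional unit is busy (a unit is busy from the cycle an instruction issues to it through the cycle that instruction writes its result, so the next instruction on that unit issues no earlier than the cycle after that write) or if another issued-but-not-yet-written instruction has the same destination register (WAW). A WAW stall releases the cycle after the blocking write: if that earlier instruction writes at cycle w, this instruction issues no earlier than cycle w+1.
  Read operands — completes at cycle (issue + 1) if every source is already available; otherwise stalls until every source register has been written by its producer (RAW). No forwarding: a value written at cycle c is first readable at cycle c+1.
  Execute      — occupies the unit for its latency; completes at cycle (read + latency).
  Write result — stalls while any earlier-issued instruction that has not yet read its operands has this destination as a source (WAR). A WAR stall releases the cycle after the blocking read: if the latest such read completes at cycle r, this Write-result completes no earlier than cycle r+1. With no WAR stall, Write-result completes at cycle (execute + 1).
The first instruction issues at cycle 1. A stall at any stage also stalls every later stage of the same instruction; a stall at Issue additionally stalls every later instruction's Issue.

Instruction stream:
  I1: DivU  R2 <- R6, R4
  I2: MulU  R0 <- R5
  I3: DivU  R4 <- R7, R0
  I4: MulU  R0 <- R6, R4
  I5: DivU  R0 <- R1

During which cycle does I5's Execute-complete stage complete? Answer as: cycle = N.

cycle = 34

[1] issue I1 (DivU)
[2] I1 read-ops; issue I2 (MulU)
[3] I2 read-ops
[6] I2 finished on MulU
[7] I2→R0
[9] I1 finished on DivU
[10] I1→R2
[11] issue I3 (DivU)
[12] I3 read-ops; issue I4 (MulU)
[19] I3 finished on DivU
[20] I3→R4
[21] I4 read-ops
[24] I4 finished on MulU
[25] I4→R0
[26] issue I5 (DivU)
[27] I5 read-ops
[34] I5 finished on DivU
[35] I5→R0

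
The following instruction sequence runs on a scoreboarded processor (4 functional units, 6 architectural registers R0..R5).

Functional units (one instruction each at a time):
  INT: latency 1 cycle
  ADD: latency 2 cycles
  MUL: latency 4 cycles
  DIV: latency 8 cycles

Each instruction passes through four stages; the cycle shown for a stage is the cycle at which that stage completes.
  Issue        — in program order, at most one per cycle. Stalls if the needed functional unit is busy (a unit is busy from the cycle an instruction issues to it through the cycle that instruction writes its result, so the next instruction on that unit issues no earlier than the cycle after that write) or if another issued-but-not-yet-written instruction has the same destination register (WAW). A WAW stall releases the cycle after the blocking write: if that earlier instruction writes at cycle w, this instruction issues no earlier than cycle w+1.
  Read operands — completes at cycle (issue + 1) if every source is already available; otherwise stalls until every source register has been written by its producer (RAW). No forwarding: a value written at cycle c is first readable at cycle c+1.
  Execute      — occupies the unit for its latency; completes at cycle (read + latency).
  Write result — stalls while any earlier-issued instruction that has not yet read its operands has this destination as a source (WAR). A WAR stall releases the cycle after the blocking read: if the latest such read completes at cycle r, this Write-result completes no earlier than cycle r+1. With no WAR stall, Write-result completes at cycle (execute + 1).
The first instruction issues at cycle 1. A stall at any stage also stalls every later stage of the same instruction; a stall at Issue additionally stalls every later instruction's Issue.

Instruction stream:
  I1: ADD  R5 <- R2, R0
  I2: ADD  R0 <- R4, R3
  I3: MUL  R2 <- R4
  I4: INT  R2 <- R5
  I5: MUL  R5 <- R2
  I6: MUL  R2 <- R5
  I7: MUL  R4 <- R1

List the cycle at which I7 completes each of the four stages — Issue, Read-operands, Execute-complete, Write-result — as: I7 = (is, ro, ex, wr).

I7 = (31, 32, 36, 37)

I1  is:1  ro:2  ex:4  wr:5
I2  is:6  ro:7  ex:9  wr:10  — struct: ADD busy until I1 writes@5
I3  is:7  ro:8  ex:12  wr:13
I4  is:14  ro:15  ex:16  wr:17  — WAW R2: wait I3 write@13
I5  is:15  ro:18  ex:22  wr:23  — RAW R2: wait I4 write@17
I6  is:24  ro:25  ex:29  wr:30  — struct: MUL busy until I5 writes@23
I7  is:31  ro:32  ex:36  wr:37  — struct: MUL busy until I6 writes@30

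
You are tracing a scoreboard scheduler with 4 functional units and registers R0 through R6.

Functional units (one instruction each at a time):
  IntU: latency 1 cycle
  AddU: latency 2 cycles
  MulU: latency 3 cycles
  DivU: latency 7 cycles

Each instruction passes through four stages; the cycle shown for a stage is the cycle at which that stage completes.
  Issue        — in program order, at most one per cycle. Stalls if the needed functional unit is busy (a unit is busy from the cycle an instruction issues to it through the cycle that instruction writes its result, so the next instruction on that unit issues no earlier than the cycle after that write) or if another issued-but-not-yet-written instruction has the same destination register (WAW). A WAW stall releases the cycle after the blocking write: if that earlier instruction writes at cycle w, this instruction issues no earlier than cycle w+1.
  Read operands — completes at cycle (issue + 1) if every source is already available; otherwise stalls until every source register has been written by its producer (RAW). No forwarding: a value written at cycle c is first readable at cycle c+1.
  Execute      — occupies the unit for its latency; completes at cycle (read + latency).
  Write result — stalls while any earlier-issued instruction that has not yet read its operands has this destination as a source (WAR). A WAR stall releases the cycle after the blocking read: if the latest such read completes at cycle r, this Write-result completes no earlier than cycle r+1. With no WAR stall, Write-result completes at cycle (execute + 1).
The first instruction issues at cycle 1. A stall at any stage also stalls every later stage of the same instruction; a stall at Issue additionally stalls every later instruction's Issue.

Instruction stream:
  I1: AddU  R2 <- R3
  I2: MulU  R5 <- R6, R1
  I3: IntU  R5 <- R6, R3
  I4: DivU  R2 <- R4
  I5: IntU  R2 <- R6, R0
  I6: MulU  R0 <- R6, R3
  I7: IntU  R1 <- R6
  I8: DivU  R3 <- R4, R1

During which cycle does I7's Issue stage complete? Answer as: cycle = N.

I1: IS=1 RO=2 EX=4 WR=5
I2: IS=2 RO=3 EX=6 WR=7
I3: IS=8 RO=9 EX=10 WR=11  [WAW R5: wait I2 write@7]
I4: IS=9 RO=10 EX=17 WR=18
I5: IS=19 RO=20 EX=21 WR=22  [WAW R2: wait I4 write@18]
I6: IS=20 RO=21 EX=24 WR=25
I7: IS=23 RO=24 EX=25 WR=26  [struct: IntU busy until I5 writes@22]
I8: IS=24 RO=27 EX=34 WR=35  [RAW R1: wait I7 write@26]

cycle = 23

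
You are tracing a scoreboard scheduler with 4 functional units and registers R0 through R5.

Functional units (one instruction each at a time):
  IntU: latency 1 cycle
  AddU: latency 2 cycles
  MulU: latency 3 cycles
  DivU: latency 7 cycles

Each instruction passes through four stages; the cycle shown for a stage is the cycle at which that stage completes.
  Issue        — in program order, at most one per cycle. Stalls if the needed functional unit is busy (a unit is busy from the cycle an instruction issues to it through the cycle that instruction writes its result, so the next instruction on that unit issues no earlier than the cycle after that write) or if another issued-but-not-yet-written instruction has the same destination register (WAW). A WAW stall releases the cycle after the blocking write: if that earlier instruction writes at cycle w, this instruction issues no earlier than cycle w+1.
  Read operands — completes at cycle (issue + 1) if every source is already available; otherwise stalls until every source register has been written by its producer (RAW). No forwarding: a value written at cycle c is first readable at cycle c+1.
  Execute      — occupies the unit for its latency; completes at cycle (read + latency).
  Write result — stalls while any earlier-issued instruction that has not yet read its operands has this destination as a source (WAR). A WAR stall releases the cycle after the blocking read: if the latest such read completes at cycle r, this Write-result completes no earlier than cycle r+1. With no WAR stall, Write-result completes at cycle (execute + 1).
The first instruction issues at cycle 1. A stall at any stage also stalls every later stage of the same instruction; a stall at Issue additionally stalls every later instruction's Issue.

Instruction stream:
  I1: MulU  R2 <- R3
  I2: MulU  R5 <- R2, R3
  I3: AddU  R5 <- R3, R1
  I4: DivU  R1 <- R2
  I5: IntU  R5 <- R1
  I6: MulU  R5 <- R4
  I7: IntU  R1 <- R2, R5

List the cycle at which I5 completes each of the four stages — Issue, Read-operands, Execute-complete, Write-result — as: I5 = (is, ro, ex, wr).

I5 = (18, 24, 25, 26)

1) issue 1, read 2, done 5, write 6
2) issue 7, read 8, done 11, write 12  <struct: MulU busy until I1 writes@6>
3) issue 13, read 14, done 16, write 17  <WAW R5: wait I2 write@12>
4) issue 14, read 15, done 22, write 23
5) issue 18, read 24, done 25, write 26  <WAW R5: wait I3 write@17 / RAW R1: wait I4 write@23>
6) issue 27, read 28, done 31, write 32  <WAW R5: wait I5 write@26>
7) issue 28, read 33, done 34, write 35  <RAW R5: wait I6 write@32>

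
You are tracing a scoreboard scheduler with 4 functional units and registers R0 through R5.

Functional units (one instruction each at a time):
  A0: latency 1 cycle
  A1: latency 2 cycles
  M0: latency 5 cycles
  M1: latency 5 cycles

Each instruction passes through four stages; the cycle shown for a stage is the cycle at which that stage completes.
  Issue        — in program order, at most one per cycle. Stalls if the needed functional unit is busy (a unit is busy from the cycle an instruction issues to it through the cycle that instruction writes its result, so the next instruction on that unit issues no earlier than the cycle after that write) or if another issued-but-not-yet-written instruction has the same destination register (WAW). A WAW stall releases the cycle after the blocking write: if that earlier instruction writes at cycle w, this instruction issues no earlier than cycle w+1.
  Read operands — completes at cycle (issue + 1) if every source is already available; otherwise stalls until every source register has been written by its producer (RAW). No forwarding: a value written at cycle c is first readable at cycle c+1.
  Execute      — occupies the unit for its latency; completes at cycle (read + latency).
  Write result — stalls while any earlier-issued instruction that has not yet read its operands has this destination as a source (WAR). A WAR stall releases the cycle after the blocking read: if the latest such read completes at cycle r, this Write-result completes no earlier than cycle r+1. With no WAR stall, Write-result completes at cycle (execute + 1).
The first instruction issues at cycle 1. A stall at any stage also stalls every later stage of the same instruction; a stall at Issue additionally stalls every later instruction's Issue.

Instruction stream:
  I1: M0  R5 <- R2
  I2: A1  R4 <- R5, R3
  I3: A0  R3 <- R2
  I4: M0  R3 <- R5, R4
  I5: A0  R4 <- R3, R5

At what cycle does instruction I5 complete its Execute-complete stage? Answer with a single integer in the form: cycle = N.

c1: issue I1 (M0)
c2: I1 read-ops, issue I2 (A1)
c3: issue I3 (A0)
c4: I3 read-ops
c5: I3 finished on A0
c7: I1 finished on M0
c8: I1→R5
c9: I2 read-ops
c10: I3→R3
c11: I2 finished on A1, issue I4 (M0)
c12: I2→R4
c13: I4 read-ops, issue I5 (A0)
c18: I4 finished on M0
c19: I4→R3
c20: I5 read-ops
c21: I5 finished on A0
c22: I5→R4

cycle = 21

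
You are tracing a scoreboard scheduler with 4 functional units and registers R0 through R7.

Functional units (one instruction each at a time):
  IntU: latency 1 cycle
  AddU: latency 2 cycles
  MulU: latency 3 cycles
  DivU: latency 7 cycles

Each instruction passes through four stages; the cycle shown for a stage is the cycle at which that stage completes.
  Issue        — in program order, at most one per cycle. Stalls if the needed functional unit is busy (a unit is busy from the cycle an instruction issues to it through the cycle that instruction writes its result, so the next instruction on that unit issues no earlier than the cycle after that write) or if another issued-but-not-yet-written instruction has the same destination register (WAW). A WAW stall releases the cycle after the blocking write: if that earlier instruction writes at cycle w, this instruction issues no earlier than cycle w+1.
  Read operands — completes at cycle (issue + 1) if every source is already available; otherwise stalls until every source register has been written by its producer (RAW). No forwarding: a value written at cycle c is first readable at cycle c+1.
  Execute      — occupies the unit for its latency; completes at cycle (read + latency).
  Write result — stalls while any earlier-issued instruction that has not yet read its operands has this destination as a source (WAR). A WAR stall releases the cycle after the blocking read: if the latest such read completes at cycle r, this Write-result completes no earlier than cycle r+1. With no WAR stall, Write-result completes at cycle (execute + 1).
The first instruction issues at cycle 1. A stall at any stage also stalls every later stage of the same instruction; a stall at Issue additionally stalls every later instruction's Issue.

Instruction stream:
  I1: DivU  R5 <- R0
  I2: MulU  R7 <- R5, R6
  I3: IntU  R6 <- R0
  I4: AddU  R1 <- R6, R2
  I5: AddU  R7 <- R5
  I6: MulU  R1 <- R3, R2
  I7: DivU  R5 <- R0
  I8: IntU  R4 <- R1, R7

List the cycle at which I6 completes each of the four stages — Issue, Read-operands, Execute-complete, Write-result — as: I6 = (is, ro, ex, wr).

c1: I1 dispatched to DivU
c2: I1 operands ready · I2 dispatched to MulU
c3: I3 dispatched to IntU
c4: I3 operands ready · I4 dispatched to AddU
c5: I3 complete
c9: I1 complete
c10: R5←I1
c11: I2 operands ready
c12: R6←I3
c13: I4 operands ready
c14: I2 complete
c15: R7←I2 · I4 complete
c16: R1←I4
c17: I5 dispatched to AddU
c18: I5 operands ready · I6 dispatched to MulU
c19: I6 operands ready · I7 dispatched to DivU
c20: I5 complete · I7 operands ready · I8 dispatched to IntU
c21: R7←I5
c22: I6 complete
c23: R1←I6
c24: I8 operands ready
c25: I8 complete
c26: R4←I8
c27: I7 complete
c28: R5←I7

I6 = (18, 19, 22, 23)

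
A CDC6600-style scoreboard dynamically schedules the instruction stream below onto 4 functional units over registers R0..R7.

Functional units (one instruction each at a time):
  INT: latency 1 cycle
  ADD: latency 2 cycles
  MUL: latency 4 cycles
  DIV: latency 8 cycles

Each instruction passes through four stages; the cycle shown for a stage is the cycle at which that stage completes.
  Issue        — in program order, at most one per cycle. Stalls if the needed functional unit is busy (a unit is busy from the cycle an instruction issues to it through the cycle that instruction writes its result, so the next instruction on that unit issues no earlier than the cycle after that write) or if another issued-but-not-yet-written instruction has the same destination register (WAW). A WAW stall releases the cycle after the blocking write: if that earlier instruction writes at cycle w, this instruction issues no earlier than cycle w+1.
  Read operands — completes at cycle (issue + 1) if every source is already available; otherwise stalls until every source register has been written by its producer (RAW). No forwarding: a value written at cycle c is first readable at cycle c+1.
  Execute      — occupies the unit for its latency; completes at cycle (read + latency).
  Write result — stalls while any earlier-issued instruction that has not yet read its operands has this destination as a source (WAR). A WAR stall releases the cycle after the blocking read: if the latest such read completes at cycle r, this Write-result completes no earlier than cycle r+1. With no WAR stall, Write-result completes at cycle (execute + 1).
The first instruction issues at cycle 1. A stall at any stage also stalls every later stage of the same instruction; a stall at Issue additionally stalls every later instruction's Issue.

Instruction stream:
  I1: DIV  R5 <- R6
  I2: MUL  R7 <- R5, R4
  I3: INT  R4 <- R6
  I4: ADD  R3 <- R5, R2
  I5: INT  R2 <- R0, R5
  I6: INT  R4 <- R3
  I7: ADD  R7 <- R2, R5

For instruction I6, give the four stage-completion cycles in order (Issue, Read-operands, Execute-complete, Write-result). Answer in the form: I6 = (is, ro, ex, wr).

I6 = (18, 19, 20, 21)

cycle 1: I1→DIV
cycle 2: I1 RO, I2→MUL
cycle 3: I3→INT
cycle 4: I3 RO, I4→ADD
cycle 5: I3 EX
cycle 10: I1 EX
cycle 11: I1 WR R5
cycle 12: I2 RO, I4 RO
cycle 13: I3 WR R4
cycle 14: I4 EX, I5→INT
cycle 15: I4 WR R3, I5 RO
cycle 16: I2 EX, I5 EX
cycle 17: I2 WR R7, I5 WR R2
cycle 18: I6→INT
cycle 19: I6 RO, I7→ADD
cycle 20: I6 EX, I7 RO
cycle 21: I6 WR R4
cycle 22: I7 EX
cycle 23: I7 WR R7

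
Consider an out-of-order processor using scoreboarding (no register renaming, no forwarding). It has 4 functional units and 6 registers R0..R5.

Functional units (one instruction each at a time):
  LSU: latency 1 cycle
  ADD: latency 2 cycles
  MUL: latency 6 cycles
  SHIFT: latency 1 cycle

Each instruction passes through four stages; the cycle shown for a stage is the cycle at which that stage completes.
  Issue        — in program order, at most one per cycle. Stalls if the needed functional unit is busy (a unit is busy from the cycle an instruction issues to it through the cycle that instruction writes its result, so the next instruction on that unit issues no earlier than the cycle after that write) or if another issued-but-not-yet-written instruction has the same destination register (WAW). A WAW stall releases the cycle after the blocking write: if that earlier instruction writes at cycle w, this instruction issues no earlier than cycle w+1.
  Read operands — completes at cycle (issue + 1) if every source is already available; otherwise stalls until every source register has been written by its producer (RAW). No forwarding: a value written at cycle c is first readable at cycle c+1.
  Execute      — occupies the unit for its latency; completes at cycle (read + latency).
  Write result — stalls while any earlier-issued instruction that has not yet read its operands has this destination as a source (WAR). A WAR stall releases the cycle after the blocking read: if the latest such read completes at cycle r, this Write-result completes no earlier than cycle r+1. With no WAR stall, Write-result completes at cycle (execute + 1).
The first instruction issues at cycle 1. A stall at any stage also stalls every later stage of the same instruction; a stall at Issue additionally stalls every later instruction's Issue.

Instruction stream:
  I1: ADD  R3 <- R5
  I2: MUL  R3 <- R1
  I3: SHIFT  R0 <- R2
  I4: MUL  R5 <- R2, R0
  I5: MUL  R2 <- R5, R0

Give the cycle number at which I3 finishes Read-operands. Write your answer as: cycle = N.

cycle = 8

cycle 1: issue I1 (ADD)
cycle 2: I1 read-ops
cycle 4: I1 finished on ADD
cycle 5: I1→R3
cycle 6: issue I2 (MUL)
cycle 7: I2 read-ops; issue I3 (SHIFT)
cycle 8: I3 read-ops
cycle 9: I3 finished on SHIFT
cycle 10: I3→R0
cycle 13: I2 finished on MUL
cycle 14: I2→R3
cycle 15: issue I4 (MUL)
cycle 16: I4 read-ops
cycle 22: I4 finished on MUL
cycle 23: I4→R5
cycle 24: issue I5 (MUL)
cycle 25: I5 read-ops
cycle 31: I5 finished on MUL
cycle 32: I5→R2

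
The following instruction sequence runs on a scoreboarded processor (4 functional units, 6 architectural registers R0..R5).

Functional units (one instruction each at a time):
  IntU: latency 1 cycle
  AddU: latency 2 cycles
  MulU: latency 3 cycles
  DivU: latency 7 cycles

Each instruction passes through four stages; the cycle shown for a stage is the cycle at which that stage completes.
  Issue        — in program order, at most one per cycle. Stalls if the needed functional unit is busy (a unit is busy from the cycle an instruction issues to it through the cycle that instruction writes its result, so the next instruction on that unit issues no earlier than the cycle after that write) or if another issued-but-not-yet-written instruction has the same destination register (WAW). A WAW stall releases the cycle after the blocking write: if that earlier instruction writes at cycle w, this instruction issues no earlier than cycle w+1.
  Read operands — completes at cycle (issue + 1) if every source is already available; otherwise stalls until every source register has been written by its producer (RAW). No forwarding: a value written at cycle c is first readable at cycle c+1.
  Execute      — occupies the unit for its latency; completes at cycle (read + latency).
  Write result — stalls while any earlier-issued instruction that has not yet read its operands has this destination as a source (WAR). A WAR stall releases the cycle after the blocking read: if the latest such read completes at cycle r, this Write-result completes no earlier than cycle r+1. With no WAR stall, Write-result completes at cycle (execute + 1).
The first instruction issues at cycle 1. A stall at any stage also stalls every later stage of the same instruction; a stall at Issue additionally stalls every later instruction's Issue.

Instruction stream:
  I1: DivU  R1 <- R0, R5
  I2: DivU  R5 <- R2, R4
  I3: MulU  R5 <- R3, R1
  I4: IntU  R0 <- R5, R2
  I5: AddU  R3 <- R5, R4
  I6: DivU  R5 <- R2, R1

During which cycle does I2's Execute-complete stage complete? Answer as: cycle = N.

I1  is:1  ro:2  ex:9  wr:10
I2  is:11  ro:12  ex:19  wr:20  — struct: DivU busy until I1 writes@10
I3  is:21  ro:22  ex:25  wr:26  — WAW R5: wait I2 write@20
I4  is:22  ro:27  ex:28  wr:29  — RAW R5: wait I3 write@26
I5  is:23  ro:27  ex:29  wr:30  — RAW R5: wait I3 write@26
I6  is:27  ro:28  ex:35  wr:36  — WAW R5: wait I3 write@26

cycle = 19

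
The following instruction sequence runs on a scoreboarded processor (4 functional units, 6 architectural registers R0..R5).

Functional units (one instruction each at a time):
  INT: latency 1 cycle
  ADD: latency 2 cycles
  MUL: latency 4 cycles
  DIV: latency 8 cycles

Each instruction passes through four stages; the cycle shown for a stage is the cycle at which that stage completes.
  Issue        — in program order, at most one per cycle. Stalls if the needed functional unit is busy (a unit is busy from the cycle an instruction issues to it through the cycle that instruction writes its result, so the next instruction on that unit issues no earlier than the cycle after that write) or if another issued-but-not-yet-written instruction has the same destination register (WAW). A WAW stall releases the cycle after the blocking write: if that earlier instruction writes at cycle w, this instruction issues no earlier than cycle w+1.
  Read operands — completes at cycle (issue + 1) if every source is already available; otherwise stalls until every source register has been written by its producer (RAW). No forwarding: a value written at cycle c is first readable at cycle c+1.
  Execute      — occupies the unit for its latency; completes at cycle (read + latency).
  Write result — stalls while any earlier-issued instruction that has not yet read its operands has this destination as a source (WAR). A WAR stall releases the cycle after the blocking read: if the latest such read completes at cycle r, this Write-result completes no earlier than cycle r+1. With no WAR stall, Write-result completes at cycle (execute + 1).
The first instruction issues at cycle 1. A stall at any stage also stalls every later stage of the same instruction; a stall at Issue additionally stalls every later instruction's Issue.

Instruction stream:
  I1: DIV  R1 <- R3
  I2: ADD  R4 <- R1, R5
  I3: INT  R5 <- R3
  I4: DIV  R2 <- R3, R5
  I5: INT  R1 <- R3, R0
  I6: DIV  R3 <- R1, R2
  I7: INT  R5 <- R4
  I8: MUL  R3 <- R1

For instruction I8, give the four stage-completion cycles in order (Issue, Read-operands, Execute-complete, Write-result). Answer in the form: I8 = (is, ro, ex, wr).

I8 = (35, 36, 40, 41)

  I1 | 1 | 2 | 10 | 11
  I2 | 2 | 12 | 14 | 15   RAW R1: wait I1 write@11
  I3 | 3 | 4 | 5 | 13   WAR R5: wait I2 read@12
  I4 | 12 | 14 | 22 | 23   struct: DIV busy until I1 writes@11 · RAW R5: wait I3 write@13
  I5 | 14 | 15 | 16 | 17   struct: INT busy until I3 writes@13
  I6 | 24 | 25 | 33 | 34   struct: DIV busy until I4 writes@23
  I7 | 25 | 26 | 27 | 28
  I8 | 35 | 36 | 40 | 41   WAW R3: wait I6 write@34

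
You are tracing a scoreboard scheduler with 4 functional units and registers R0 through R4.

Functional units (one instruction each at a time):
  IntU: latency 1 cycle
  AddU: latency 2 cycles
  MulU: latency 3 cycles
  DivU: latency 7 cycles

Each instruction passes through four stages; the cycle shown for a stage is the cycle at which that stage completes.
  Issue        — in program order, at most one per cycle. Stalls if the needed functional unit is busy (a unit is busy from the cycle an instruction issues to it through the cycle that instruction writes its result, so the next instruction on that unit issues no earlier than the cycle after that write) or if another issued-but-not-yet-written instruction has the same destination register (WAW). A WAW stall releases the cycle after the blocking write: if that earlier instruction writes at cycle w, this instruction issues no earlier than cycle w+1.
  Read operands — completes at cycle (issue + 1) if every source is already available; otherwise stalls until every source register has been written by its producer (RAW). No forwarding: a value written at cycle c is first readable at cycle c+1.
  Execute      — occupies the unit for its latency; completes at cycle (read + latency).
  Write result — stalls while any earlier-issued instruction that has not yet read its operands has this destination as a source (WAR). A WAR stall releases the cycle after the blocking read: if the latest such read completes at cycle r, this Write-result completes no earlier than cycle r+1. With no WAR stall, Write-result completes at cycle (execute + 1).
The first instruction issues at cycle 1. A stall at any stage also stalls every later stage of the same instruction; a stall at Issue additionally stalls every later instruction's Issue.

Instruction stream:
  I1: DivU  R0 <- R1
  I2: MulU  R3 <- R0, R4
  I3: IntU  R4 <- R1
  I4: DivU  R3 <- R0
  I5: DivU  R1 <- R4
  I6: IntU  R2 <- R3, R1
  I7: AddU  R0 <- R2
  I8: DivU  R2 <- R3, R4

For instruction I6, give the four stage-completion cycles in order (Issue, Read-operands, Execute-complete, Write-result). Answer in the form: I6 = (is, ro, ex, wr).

I6 = (27, 36, 37, 38)

I1 -> (1, 2, 9, 10)
I2 -> (2, 11, 14, 15)  // RAW R0: wait I1 write@10
I3 -> (3, 4, 5, 12)  // WAR R4: wait I2 read@11
I4 -> (16, 17, 24, 25)  // WAW R3: wait I2 write@15
I5 -> (26, 27, 34, 35)  // struct: DivU busy until I4 writes@25
I6 -> (27, 36, 37, 38)  // RAW R1: wait I5 write@35
I7 -> (28, 39, 41, 42)  // RAW R2: wait I6 write@38
I8 -> (39, 40, 47, 48)  // WAW R2: wait I6 write@38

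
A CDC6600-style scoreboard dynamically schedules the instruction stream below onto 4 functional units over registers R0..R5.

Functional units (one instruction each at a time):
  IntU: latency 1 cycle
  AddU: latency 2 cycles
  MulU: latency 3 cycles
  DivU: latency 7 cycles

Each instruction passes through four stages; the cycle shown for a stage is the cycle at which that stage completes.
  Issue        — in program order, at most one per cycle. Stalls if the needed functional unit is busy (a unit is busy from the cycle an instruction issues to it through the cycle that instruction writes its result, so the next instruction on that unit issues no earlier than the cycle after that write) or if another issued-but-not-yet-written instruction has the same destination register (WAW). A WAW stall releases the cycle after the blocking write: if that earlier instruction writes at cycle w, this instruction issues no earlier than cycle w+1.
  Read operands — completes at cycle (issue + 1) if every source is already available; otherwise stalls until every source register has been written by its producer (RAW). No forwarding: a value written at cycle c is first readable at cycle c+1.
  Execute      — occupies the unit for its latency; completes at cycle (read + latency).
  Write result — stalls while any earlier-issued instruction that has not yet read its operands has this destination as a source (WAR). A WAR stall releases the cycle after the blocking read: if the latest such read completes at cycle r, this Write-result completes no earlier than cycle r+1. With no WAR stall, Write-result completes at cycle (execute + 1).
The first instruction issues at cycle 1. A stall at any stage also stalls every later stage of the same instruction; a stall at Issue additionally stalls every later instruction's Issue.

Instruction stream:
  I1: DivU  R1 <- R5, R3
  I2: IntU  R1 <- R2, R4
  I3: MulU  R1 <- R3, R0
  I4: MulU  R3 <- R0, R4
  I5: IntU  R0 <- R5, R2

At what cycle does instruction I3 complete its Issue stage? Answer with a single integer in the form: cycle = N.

cycle = 15

I1: IS=1 RO=2 EX=9 WR=10
I2: IS=11 RO=12 EX=13 WR=14  [WAW R1: wait I1 write@10]
I3: IS=15 RO=16 EX=19 WR=20  [WAW R1: wait I2 write@14]
I4: IS=21 RO=22 EX=25 WR=26  [struct: MulU busy until I3 writes@20]
I5: IS=22 RO=23 EX=24 WR=25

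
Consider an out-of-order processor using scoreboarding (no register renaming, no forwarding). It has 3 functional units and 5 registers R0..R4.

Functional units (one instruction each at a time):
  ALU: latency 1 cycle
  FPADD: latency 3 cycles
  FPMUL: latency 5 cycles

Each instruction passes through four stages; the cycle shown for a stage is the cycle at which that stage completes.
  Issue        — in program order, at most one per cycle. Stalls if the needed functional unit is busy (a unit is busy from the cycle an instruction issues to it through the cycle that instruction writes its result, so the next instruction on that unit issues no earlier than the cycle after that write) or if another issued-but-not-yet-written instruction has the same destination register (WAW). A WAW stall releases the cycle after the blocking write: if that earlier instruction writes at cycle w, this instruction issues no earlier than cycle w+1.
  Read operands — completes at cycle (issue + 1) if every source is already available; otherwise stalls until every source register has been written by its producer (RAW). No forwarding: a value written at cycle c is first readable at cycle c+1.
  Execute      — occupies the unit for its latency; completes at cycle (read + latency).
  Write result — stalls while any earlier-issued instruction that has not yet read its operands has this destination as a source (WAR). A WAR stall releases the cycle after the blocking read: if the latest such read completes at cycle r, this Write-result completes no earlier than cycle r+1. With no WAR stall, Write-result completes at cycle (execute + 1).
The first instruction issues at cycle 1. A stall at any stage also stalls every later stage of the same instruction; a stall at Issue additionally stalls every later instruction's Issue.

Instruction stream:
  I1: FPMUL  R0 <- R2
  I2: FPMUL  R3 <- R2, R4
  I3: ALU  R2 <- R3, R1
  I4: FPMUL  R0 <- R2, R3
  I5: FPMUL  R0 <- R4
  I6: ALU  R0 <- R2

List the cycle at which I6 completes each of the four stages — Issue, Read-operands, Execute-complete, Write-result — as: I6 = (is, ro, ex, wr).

t=1  I1 dispatched to FPMUL
t=2  I1 operands ready
t=7  I1 complete
t=8  R0←I1
t=9  I2 dispatched to FPMUL
t=10  I2 operands ready; I3 dispatched to ALU
t=15  I2 complete
t=16  R3←I2
t=17  I3 operands ready; I4 dispatched to FPMUL
t=18  I3 complete
t=19  R2←I3
t=20  I4 operands ready
t=25  I4 complete
t=26  R0←I4
t=27  I5 dispatched to FPMUL
t=28  I5 operands ready
t=33  I5 complete
t=34  R0←I5
t=35  I6 dispatched to ALU
t=36  I6 operands ready
t=37  I6 complete
t=38  R0←I6

I6 = (35, 36, 37, 38)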